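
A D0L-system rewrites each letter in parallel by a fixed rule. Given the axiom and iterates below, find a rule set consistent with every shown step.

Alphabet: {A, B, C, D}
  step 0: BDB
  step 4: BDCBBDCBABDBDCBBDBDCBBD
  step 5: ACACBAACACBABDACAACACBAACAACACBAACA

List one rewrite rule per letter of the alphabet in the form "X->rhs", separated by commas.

  step 4 ⇒ step 5: BDCBBDCBABDBDCBBDBDCBBD ⇒ A·CA·CB·A·A·CA·CB·A·BD·A·CA·A·CA·CB·A·A·CA·A·CA·CB·A·A·CA
    A ↦ BD
    B ↦ A
    C ↦ CB
    D ↦ CA

A->BD, B->A, C->CB, D->CA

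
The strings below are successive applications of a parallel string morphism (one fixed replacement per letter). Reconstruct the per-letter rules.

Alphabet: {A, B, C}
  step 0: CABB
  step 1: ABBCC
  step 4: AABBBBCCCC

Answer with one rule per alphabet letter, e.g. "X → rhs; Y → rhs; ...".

  step 0 ⇒ step 1: CABB ⇒ A·BB·C·C
    A ↦ BB
    B ↦ C
    C ↦ A

A->BB, B->C, C->A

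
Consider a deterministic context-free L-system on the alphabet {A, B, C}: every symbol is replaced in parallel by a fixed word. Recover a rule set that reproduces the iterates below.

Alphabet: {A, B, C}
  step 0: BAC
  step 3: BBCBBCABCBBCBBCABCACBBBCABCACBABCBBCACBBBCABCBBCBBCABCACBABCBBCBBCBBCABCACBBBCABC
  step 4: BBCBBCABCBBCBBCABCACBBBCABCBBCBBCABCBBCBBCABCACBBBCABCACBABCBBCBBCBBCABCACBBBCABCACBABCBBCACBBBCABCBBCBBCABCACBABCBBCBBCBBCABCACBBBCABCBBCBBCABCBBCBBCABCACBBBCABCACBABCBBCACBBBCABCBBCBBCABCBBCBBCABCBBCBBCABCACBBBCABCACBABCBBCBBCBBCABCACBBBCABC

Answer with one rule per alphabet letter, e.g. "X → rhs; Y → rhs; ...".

A->ACB, B->BBC, C->ABC

  step 3 ⇒ step 4: BBCBBCABCBBCBBCABCACBBBCABCACBABCBBCACBBBCABCBBCBBCABCACBABCBBCBBCBBCABCACBBBCABC ⇒ BBC·BBC·ABC·BBC·BBC·ABC·ACB·BBC·ABC·BBC·BBC·ABC·BBC·BBC·ABC·ACB·BBC·ABC·ACB·ABC·BBC·BBC·BBC·ABC·ACB·BBC·ABC·ACB·ABC·BBC·ACB·BBC·ABC·BBC·BBC·ABC·ACB·ABC·BBC·BBC·BBC·ABC·ACB·BBC·ABC·BBC·BBC·ABC·BBC·BBC·ABC·ACB·BBC·ABC·ACB·ABC·BBC·ACB·BBC·ABC·BBC·BBC·ABC·BBC·BBC·ABC·BBC·BBC·ABC·ACB·BBC·ABC·ACB·ABC·BBC·BBC·BBC·ABC·ACB·BBC·ABC
    A ↦ ACB
    B ↦ BBC
    C ↦ ABC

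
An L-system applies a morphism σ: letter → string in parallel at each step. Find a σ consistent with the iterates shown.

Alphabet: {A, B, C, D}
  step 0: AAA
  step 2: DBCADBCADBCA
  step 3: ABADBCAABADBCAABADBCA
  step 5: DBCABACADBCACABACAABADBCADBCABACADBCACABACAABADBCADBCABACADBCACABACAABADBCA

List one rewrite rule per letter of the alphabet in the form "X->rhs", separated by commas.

  step 2 ⇒ step 3: DBCADBCADBCA ⇒ A·BA·DB·CA·A·BA·DB·CA·A·BA·DB·CA
    A ↦ CA
    B ↦ BA
    C ↦ DB
    D ↦ A

A->CA, B->BA, C->DB, D->A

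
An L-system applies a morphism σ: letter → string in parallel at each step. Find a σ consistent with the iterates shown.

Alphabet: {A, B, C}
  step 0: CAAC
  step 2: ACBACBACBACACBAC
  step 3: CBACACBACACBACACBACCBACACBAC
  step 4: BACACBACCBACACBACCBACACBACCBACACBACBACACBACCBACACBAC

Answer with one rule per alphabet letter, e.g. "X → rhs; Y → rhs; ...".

  step 3 ⇒ step 4: CBACACBACACBACACBACCBACACBAC ⇒ BAC·A·C·BAC·C·BAC·A·C·BAC·C·BAC·A·C·BAC·C·BAC·A·C·BAC·BAC·A·C·BAC·C·BAC·A·C·BAC
    A ↦ C
    B ↦ A
    C ↦ BAC

A->C, B->A, C->BAC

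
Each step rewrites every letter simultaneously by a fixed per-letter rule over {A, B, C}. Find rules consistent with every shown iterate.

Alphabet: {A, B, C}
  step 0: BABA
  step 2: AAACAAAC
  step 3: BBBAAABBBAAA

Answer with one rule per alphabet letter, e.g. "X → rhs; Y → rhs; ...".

A->B, B->C, C->AAA

  step 2 ⇒ step 3: AAACAAAC ⇒ B·B·B·AAA·B·B·B·AAA
    A ↦ B
    C ↦ AAA
    B ↦ C  (constrained at step 0)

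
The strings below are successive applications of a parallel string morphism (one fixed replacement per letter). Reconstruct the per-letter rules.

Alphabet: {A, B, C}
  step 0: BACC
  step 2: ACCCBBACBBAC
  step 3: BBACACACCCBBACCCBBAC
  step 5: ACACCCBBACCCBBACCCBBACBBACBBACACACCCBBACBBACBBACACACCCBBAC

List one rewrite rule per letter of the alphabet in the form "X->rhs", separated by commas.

A->BB, B->C, C->AC

  step 2 ⇒ step 3: ACCCBBACBBAC ⇒ BB·AC·AC·AC·C·C·BB·AC·C·C·BB·AC
    A ↦ BB
    B ↦ C
    C ↦ AC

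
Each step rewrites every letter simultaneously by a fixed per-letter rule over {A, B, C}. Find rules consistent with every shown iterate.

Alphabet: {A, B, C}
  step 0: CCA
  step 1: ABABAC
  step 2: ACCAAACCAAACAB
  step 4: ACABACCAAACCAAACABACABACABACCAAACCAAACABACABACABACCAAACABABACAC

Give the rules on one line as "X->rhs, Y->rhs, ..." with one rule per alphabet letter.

A->AC, B->CAA, C->AB

  step 1 ⇒ step 2: ABABAC ⇒ AC·CAA·AC·CAA·AC·AB
    A ↦ AC
    B ↦ CAA
    C ↦ AB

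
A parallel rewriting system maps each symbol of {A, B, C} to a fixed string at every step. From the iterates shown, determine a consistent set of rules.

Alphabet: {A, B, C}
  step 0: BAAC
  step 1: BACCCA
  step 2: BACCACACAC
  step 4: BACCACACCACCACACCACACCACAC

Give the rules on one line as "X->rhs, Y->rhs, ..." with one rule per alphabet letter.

A->C, B->BA, C->CA

  step 1 ⇒ step 2: BACCCA ⇒ BA·C·CA·CA·CA·C
    A ↦ C
    B ↦ BA
    C ↦ CA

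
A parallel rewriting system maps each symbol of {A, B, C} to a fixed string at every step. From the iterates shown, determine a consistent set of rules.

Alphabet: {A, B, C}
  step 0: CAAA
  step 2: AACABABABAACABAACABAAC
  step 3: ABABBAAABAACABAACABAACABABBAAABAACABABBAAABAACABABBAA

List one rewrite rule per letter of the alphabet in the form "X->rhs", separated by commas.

  step 2 ⇒ step 3: AACABABABAACABAACABAAC ⇒ AB·AB·BAA·AB·AAC·AB·AAC·AB·AAC·AB·AB·BAA·AB·AAC·AB·AB·BAA·AB·AAC·AB·AB·BAA
    A ↦ AB
    B ↦ AAC
    C ↦ BAA

A->AB, B->AAC, C->BAA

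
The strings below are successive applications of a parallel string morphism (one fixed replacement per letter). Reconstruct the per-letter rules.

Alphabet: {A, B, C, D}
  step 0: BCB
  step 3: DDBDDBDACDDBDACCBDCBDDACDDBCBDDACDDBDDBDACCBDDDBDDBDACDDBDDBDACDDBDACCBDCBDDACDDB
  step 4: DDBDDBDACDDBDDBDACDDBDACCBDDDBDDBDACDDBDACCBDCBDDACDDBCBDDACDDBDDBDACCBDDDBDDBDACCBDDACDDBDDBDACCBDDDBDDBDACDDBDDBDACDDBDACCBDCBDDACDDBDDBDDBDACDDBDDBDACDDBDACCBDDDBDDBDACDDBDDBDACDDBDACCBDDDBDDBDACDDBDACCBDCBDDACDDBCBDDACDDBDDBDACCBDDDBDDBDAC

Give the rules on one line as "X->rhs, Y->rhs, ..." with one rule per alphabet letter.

A->DAC, B->DAC, C->CBD, D->DDB

  step 3 ⇒ step 4: DDBDDBDACDDBDACCBDCBDDACDDBCBDDACDDBDDBDACCBDDDBDDBDACDDBDDBDACDDBDACCBDCBDDACDDB ⇒ DDB·DDB·DAC·DDB·DDB·DAC·DDB·DAC·CBD·DDB·DDB·DAC·DDB·DAC·CBD·CBD·DAC·DDB·CBD·DAC·DDB·DDB·DAC·CBD·DDB·DDB·DAC·CBD·DAC·DDB·DDB·DAC·CBD·DDB·DDB·DAC·DDB·DDB·DAC·DDB·DAC·CBD·CBD·DAC·DDB·DDB·DDB·DAC·DDB·DDB·DAC·DDB·DAC·CBD·DDB·DDB·DAC·DDB·DDB·DAC·DDB·DAC·CBD·DDB·DDB·DAC·DDB·DAC·CBD·CBD·DAC·DDB·CBD·DAC·DDB·DDB·DAC·CBD·DDB·DDB·DAC
    A ↦ DAC
    B ↦ DAC
    C ↦ CBD
    D ↦ DDB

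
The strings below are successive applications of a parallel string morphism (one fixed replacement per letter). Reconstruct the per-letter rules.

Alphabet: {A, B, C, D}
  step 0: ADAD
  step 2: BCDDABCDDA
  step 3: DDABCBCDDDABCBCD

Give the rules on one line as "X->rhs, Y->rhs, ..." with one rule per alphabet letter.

A->D, B->D, C->DA, D->BC

  step 2 ⇒ step 3: BCDDABCDDA ⇒ D·DA·BC·BC·D·D·DA·BC·BC·D
    A ↦ D
    B ↦ D
    C ↦ DA
    D ↦ BC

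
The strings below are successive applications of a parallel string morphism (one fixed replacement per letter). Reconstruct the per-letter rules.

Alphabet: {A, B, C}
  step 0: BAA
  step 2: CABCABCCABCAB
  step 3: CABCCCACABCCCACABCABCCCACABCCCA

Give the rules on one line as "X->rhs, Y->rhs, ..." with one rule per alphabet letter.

  step 2 ⇒ step 3: CABCABCCABCAB ⇒ CAB·C·CCA·CAB·C·CCA·CAB·CAB·C·CCA·CAB·C·CCA
    A ↦ C
    B ↦ CCA
    C ↦ CAB

A->C, B->CCA, C->CAB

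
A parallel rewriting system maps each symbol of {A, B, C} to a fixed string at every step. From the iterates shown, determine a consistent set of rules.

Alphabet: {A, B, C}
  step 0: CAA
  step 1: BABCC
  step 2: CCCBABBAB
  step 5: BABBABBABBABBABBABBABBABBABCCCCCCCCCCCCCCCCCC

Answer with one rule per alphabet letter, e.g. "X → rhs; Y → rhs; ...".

A->C, B->C, C->BAB

  step 1 ⇒ step 2: BABCC ⇒ C·C·C·BAB·BAB
    A ↦ C
    B ↦ C
    C ↦ BAB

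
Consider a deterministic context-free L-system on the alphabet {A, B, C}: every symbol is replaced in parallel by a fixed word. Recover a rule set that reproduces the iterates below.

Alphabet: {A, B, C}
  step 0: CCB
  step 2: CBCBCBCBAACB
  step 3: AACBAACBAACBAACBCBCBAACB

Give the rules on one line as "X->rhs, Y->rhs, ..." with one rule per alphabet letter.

A->CB, B->CB, C->AA

  step 2 ⇒ step 3: CBCBCBCBAACB ⇒ AA·CB·AA·CB·AA·CB·AA·CB·CB·CB·AA·CB
    A ↦ CB
    B ↦ CB
    C ↦ AA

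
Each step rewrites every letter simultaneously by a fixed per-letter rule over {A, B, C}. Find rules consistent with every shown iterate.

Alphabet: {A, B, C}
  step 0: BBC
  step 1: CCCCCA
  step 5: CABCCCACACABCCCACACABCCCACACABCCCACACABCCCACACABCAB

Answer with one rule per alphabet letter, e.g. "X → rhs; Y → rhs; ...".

A->B, B->CC, C->CA

  step 0 ⇒ step 1: BBC ⇒ CC·CC·CA
    B ↦ CC
    C ↦ CA
    A ↦ B  (constrained at step 1)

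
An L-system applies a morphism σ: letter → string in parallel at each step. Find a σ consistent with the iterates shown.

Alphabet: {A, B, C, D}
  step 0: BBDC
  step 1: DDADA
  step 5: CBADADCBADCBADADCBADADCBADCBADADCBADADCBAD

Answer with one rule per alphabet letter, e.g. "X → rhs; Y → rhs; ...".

  step 0 ⇒ step 1: BBDC ⇒ D·D·AD·A
    B ↦ D
    C ↦ A
    D ↦ AD
    A ↦ CB  (constrained at step 1)

A->CB, B->D, C->A, D->AD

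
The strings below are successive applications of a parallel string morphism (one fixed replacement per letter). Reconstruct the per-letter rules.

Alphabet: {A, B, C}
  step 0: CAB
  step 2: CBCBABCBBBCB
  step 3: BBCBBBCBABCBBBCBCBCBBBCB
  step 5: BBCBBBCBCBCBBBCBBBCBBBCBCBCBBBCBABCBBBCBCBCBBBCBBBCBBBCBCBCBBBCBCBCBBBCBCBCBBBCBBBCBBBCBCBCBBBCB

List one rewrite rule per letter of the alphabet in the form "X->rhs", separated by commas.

  step 2 ⇒ step 3: CBCBABCBBBCB ⇒ BB·CB·BB·CB·AB·CB·BB·CB·CB·CB·BB·CB
    A ↦ AB
    B ↦ CB
    C ↦ BB

A->AB, B->CB, C->BB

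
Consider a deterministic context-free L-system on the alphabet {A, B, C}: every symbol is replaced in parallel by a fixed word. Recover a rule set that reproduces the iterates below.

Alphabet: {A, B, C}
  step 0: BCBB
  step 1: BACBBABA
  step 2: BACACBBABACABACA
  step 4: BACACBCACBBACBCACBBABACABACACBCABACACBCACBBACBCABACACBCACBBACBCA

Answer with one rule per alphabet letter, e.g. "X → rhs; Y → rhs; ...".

  step 1 ⇒ step 2: BACBBABA ⇒ BA·CA·CB·BA·BA·CA·BA·CA
    A ↦ CA
    B ↦ BA
    C ↦ CB

A->CA, B->BA, C->CB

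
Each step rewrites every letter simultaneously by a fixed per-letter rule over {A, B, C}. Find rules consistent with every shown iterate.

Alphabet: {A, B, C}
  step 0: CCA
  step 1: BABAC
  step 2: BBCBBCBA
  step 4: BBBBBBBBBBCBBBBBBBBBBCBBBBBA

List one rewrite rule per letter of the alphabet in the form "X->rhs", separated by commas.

  step 1 ⇒ step 2: BABAC ⇒ BB·C·BB·C·BA
    A ↦ C
    B ↦ BB
    C ↦ BA

A->C, B->BB, C->BA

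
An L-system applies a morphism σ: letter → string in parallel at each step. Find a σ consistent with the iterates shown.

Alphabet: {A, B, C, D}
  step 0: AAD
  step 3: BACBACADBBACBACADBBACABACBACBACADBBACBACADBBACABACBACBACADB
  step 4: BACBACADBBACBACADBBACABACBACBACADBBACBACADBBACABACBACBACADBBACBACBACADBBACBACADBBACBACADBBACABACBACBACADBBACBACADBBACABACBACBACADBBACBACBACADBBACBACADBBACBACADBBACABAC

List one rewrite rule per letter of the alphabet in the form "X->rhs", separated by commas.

A->BAC, B->BAC, C->ADB, D->A

  step 3 ⇒ step 4: BACBACADBBACBACADBBACABACBACBACADBBACBACADBBACABACBACBACADB ⇒ BAC·BAC·ADB·BAC·BAC·ADB·BAC·A·BAC·BAC·BAC·ADB·BAC·BAC·ADB·BAC·A·BAC·BAC·BAC·ADB·BAC·BAC·BAC·ADB·BAC·BAC·ADB·BAC·BAC·ADB·BAC·A·BAC·BAC·BAC·ADB·BAC·BAC·ADB·BAC·A·BAC·BAC·BAC·ADB·BAC·BAC·BAC·ADB·BAC·BAC·ADB·BAC·BAC·ADB·BAC·A·BAC
    A ↦ BAC
    B ↦ BAC
    C ↦ ADB
    D ↦ A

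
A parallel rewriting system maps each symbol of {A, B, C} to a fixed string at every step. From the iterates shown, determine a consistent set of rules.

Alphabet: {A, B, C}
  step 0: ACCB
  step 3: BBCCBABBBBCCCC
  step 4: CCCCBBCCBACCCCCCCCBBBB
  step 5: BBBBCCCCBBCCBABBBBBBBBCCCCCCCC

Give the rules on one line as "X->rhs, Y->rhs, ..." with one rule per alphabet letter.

A->BA, B->CC, C->B

  step 4 ⇒ step 5: CCCCBBCCBACCCCCCCCBBBB ⇒ B·B·B·B·CC·CC·B·B·CC·BA·B·B·B·B·B·B·B·B·CC·CC·CC·CC
    A ↦ BA
    B ↦ CC
    C ↦ B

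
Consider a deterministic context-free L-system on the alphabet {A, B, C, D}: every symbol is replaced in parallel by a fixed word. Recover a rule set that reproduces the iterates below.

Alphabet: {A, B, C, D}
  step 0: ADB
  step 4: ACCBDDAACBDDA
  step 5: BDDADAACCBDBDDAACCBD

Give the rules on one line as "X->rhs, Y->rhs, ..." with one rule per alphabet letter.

A->BD, B->A, C->DA, D->C

  step 4 ⇒ step 5: ACCBDDAACBDDA ⇒ BD·DA·DA·A·C·C·BD·BD·DA·A·C·C·BD
    A ↦ BD
    B ↦ A
    C ↦ DA
    D ↦ C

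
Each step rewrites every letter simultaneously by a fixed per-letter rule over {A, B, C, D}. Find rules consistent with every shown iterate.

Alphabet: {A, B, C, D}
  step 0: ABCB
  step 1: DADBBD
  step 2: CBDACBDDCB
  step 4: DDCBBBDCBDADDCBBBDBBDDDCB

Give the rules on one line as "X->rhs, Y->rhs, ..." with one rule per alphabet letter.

  step 1 ⇒ step 2: DADBBD ⇒ CB·DA·CB·D·D·CB
    A ↦ DA
    B ↦ D
    D ↦ CB
  step 0 ⇒ step 1: ABCB ⇒ DA·D·BB·D
    C ↦ BB

A->DA, B->D, C->BB, D->CB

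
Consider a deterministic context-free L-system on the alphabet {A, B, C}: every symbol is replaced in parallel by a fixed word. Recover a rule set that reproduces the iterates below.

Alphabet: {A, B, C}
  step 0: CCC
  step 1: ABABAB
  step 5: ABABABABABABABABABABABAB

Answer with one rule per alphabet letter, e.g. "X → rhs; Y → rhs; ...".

A->C, B->C, C->AB

  step 0 ⇒ step 1: CCC ⇒ AB·AB·AB
    C ↦ AB
    A ↦ C  (constrained at step 1)
    B ↦ C  (constrained at step 1)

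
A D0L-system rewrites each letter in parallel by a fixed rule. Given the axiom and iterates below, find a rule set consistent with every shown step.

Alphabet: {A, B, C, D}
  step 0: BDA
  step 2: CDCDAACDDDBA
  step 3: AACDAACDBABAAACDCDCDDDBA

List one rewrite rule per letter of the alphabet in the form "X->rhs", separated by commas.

A->BA, B->DD, C->AA, D->CD

  step 2 ⇒ step 3: CDCDAACDDDBA ⇒ AA·CD·AA·CD·BA·BA·AA·CD·CD·CD·DD·BA
    A ↦ BA
    B ↦ DD
    C ↦ AA
    D ↦ CD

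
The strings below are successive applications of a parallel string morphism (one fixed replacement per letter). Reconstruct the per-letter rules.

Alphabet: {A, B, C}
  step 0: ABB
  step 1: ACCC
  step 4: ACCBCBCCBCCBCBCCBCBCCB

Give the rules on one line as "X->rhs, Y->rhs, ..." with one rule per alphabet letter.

A->AC, B->C, C->CB

  step 0 ⇒ step 1: ABB ⇒ AC·C·C
    A ↦ AC
    B ↦ C
    C ↦ CB  (constrained at step 1)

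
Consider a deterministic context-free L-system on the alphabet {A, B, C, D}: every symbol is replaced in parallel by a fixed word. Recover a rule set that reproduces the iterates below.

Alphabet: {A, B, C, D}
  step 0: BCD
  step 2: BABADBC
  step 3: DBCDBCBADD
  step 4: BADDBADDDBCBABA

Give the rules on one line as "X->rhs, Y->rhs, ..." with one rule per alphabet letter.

  step 3 ⇒ step 4: DBCDBCBADD ⇒ BA·D·D·BA·D·D·D·BC·BA·BA
    A ↦ BC
    B ↦ D
    C ↦ D
    D ↦ BA

A->BC, B->D, C->D, D->BA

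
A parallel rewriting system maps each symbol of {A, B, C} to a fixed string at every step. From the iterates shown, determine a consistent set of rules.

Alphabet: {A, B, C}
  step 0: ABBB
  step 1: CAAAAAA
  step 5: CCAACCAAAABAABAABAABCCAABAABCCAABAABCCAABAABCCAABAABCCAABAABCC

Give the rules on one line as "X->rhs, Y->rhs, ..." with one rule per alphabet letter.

A->C, B->AA, C->AAB

  step 0 ⇒ step 1: ABBB ⇒ C·AA·AA·AA
    A ↦ C
    B ↦ AA
    C ↦ AAB  (constrained at step 1)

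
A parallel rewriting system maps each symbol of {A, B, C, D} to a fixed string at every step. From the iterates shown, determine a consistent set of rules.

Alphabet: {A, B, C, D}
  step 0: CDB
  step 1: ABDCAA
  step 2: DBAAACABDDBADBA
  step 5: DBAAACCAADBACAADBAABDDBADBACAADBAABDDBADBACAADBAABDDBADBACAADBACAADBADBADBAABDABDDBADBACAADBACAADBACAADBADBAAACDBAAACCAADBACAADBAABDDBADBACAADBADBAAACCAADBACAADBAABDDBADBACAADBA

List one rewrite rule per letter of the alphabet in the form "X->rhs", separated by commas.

A->DBA, B->AA, C->ABD, D->C

  step 1 ⇒ step 2: ABDCAA ⇒ DBA·AA·C·ABD·DBA·DBA
    A ↦ DBA
    B ↦ AA
    C ↦ ABD
    D ↦ C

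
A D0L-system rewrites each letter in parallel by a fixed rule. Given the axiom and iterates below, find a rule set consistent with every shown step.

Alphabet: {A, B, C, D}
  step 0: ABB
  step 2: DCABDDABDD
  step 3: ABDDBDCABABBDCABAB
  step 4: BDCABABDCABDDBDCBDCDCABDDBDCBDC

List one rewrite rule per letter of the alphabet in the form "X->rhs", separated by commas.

  step 3 ⇒ step 4: ABDDBDCABABBDCABAB ⇒ B·DC·AB·AB·DC·AB·DD·B·DC·B·DC·DC·AB·DD·B·DC·B·DC
    A ↦ B
    B ↦ DC
    C ↦ DD
    D ↦ AB

A->B, B->DC, C->DD, D->AB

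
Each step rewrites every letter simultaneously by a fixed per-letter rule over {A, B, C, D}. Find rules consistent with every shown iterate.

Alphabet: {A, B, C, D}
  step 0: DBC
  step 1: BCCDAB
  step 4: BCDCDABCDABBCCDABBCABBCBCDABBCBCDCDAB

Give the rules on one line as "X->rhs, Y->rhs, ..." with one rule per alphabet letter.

  step 0 ⇒ step 1: DBC ⇒ BC·CD·AB
    B ↦ CD
    C ↦ AB
    D ↦ BC
    A ↦ B  (constrained at step 1)

A->B, B->CD, C->AB, D->BC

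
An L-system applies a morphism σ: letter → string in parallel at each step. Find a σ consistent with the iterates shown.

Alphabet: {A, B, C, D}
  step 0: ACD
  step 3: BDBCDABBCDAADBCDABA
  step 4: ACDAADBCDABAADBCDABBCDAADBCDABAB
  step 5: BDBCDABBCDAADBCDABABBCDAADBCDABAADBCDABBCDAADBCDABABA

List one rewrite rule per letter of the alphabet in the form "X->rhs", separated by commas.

A->B, B->A, C->DB, D->CDA

  step 4 ⇒ step 5: ACDAADBCDABAADBCDABBCDAADBCDABAB ⇒ B·DB·CDA·B·B·CDA·A·DB·CDA·B·A·B·B·CDA·A·DB·CDA·B·A·A·DB·CDA·B·B·CDA·A·DB·CDA·B·A·B·A
    A ↦ B
    B ↦ A
    C ↦ DB
    D ↦ CDA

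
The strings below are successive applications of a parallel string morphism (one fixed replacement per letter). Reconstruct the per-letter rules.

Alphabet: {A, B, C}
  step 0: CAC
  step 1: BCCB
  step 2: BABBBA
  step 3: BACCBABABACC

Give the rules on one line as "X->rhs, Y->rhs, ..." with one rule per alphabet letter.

A->CC, B->BA, C->B

  step 2 ⇒ step 3: BABBBA ⇒ BA·CC·BA·BA·BA·CC
    A ↦ CC
    B ↦ BA
  step 0 ⇒ step 1: CAC ⇒ B·CC·B
    C ↦ B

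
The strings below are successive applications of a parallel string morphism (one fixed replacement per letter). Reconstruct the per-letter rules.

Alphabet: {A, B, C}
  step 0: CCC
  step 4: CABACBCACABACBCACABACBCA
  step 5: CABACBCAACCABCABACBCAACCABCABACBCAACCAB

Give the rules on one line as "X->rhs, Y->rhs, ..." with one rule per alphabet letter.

A->B, B->AC, C->CA

  step 4 ⇒ step 5: CABACBCACABACBCACABACBCA ⇒ CA·B·AC·B·CA·AC·CA·B·CA·B·AC·B·CA·AC·CA·B·CA·B·AC·B·CA·AC·CA·B
    A ↦ B
    B ↦ AC
    C ↦ CA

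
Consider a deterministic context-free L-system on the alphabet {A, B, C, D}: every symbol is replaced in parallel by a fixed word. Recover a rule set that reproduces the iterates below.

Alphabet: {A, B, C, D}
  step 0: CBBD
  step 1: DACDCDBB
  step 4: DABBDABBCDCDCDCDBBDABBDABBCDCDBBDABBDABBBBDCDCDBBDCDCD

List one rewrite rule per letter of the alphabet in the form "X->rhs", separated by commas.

  step 0 ⇒ step 1: CBBD ⇒ DA·CD·CD·BB
    B ↦ CD
    C ↦ DA
    D ↦ BB
    A ↦ D  (constrained at step 1)

A->D, B->CD, C->DA, D->BB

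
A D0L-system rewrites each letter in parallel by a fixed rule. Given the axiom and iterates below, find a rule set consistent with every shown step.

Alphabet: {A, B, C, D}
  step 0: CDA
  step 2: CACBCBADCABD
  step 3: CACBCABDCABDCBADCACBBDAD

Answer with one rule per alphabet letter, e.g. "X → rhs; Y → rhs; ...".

A->CB, B->BD, C->CA, D->AD

  step 2 ⇒ step 3: CACBCBADCABD ⇒ CA·CB·CA·BD·CA·BD·CB·AD·CA·CB·BD·AD
    A ↦ CB
    B ↦ BD
    C ↦ CA
    D ↦ AD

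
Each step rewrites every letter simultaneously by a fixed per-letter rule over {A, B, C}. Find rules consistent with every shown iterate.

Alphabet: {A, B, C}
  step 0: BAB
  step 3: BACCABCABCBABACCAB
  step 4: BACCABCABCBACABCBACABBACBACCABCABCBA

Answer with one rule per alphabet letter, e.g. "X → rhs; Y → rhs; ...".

  step 3 ⇒ step 4: BACCABCABCBABACCAB ⇒ BA·C·CAB·CAB·C·BA·CAB·C·BA·CAB·BA·C·BA·C·CAB·CAB·C·BA
    A ↦ C
    B ↦ BA
    C ↦ CAB

A->C, B->BA, C->CAB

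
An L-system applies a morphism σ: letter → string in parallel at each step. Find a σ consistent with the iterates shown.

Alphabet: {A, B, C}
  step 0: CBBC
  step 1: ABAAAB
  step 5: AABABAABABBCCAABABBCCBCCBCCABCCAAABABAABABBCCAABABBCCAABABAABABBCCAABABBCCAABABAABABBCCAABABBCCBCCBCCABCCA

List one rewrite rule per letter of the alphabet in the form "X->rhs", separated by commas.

A->BCC, B->A, C->AB

  step 0 ⇒ step 1: CBBC ⇒ AB·A·A·AB
    B ↦ A
    C ↦ AB
    A ↦ BCC  (constrained at step 1)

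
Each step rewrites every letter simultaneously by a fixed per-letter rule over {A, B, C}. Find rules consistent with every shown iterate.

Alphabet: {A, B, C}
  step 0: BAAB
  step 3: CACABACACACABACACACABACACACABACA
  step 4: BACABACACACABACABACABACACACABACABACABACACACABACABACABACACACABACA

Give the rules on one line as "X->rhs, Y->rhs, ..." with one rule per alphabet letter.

A->CA, B->CA, C->BA

  step 3 ⇒ step 4: CACABACACACABACACACABACACACABACA ⇒ BA·CA·BA·CA·CA·CA·BA·CA·BA·CA·BA·CA·CA·CA·BA·CA·BA·CA·BA·CA·CA·CA·BA·CA·BA·CA·BA·CA·CA·CA·BA·CA
    A ↦ CA
    B ↦ CA
    C ↦ BA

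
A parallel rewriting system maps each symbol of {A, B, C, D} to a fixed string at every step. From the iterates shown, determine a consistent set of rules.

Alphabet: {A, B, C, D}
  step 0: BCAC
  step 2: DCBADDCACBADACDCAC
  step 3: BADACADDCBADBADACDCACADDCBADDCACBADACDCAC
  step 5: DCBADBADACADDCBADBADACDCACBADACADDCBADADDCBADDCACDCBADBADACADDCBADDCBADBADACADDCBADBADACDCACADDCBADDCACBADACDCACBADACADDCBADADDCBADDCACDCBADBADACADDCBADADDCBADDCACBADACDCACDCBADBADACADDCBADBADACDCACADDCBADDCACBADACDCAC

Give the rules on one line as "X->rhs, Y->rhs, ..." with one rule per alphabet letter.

A->DC, B->AD, C->AC, D->BAD

  step 2 ⇒ step 3: DCBADDCACBADACDCAC ⇒ BAD·AC·AD·DC·BAD·BAD·AC·DC·AC·AD·DC·BAD·DC·AC·BAD·AC·DC·AC
    A ↦ DC
    B ↦ AD
    C ↦ AC
    D ↦ BAD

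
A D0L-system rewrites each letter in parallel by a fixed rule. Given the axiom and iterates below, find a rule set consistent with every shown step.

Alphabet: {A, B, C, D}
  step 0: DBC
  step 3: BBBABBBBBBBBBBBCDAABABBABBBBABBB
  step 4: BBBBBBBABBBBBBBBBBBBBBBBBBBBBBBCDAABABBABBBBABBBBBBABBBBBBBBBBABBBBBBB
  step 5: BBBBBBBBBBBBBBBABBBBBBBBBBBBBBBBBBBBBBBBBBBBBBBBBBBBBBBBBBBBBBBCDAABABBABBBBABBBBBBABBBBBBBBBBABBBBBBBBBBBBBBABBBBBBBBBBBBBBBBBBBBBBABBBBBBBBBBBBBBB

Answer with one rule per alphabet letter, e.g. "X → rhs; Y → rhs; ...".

  step 4 ⇒ step 5: BBBBBBBABBBBBBBBBBBBBBBBBBBBBBBCDAABABBABBBBABBBBBBABBBBBBBBBBABBBBBBB ⇒ BB·BB·BB·BB·BB·BB·BB·BAB·BB·BB·BB·BB·BB·BB·BB·BB·BB·BB·BB·BB·BB·BB·BB·BB·BB·BB·BB·BB·BB·BB·BB·CDA·A·BAB·BAB·BB·BAB·BB·BB·BAB·BB·BB·BB·BB·BAB·BB·BB·BB·BB·BB·BB·BAB·BB·BB·BB·BB·BB·BB·BB·BB·BB·BB·BAB·BB·BB·BB·BB·BB·BB·BB
    A ↦ BAB
    B ↦ BB
    C ↦ CDA
    D ↦ A

A->BAB, B->BB, C->CDA, D->A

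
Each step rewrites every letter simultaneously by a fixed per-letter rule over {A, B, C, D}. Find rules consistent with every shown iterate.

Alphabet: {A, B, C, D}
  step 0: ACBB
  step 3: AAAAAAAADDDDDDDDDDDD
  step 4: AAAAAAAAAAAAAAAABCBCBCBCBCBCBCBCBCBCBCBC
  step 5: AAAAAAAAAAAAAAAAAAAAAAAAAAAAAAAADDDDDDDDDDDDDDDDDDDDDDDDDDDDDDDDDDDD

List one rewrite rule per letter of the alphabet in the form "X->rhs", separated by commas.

  step 4 ⇒ step 5: AAAAAAAAAAAAAAAABCBCBCBCBCBCBCBCBCBCBCBC ⇒ AA·AA·AA·AA·AA·AA·AA·AA·AA·AA·AA·AA·AA·AA·AA·AA·D·DD·D·DD·D·DD·D·DD·D·DD·D·DD·D·DD·D·DD·D·DD·D·DD·D·DD·D·DD
    A ↦ AA
    B ↦ D
    C ↦ DD
  step 3 ⇒ step 4: AAAAAAAADDDDDDDDDDDD ⇒ AA·AA·AA·AA·AA·AA·AA·AA·BC·BC·BC·BC·BC·BC·BC·BC·BC·BC·BC·BC
    D ↦ BC

A->AA, B->D, C->DD, D->BC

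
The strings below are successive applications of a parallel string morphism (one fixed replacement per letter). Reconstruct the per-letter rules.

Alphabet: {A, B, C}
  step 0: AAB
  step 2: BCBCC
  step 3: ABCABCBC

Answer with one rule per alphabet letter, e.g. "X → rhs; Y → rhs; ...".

  step 2 ⇒ step 3: BCBCC ⇒ A·BC·A·BC·BC
    B ↦ A
    C ↦ BC
    A ↦ C  (constrained at step 0)

A->C, B->A, C->BC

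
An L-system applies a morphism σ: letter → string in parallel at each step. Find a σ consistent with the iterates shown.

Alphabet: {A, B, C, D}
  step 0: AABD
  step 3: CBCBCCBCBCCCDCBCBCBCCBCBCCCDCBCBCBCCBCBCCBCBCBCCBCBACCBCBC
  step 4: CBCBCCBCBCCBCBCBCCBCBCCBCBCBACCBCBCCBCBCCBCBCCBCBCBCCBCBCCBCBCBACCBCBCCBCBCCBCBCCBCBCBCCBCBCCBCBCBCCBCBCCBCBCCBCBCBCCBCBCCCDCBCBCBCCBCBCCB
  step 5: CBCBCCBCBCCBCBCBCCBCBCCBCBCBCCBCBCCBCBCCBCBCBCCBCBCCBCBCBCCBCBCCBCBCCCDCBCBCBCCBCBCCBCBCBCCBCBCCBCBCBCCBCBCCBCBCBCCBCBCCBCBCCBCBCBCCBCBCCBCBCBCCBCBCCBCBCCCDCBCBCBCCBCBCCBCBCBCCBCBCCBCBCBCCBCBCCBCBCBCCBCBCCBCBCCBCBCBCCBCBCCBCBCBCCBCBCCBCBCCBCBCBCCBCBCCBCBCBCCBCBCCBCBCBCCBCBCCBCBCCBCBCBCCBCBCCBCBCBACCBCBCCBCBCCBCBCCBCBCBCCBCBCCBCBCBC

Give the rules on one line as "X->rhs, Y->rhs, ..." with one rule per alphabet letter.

  step 4 ⇒ step 5: CBCBCCBCBCCBCBCBCCBCBCCBCBCBACCBCBCCBCBCCBCBCCBCBCBCCBCBCCBCBCBACCBCBCCBCBCCBCBCCBCBCBCCBCBCCBCBCBCCBCBCCBCBCCBCBCBCCBCBCCCDCBCBCBCCBCBCCB ⇒ CB·CBC·CB·CBC·CB·CB·CBC·CB·CBC·CB·CB·CBC·CB·CBC·CB·CBC·CB·CB·CBC·CB·CBC·CB·CB·CBC·CB·CBC·CB·CBC·CCD·CB·CB·CBC·CB·CBC·CB·CB·CBC·CB·CBC·CB·CB·CBC·CB·CBC·CB·CB·CBC·CB·CBC·CB·CBC·CB·CB·CBC·CB·CBC·CB·CB·CBC·CB·CBC·CB·CBC·CCD·CB·CB·CBC·CB·CBC·CB·CB·CBC·CB·CBC·CB·CB·CBC·CB·CBC·CB·CB·CBC·CB·CBC·CB·CBC·CB·CB·CBC·CB·CBC·CB·CB·CBC·CB·CBC·CB·CBC·CB·CB·CBC·CB·CBC·CB·CB·CBC·CB·CBC·CB·CB·CBC·CB·CBC·CB·CBC·CB·CB·CBC·CB·CBC·CB·CB·CB·AC·CB·CBC·CB·CBC·CB·CBC·CB·CB·CBC·CB·CBC·CB·CB·CBC
    A ↦ CCD
    B ↦ CBC
    C ↦ CB
    D ↦ AC

A->CCD, B->CBC, C->CB, D->AC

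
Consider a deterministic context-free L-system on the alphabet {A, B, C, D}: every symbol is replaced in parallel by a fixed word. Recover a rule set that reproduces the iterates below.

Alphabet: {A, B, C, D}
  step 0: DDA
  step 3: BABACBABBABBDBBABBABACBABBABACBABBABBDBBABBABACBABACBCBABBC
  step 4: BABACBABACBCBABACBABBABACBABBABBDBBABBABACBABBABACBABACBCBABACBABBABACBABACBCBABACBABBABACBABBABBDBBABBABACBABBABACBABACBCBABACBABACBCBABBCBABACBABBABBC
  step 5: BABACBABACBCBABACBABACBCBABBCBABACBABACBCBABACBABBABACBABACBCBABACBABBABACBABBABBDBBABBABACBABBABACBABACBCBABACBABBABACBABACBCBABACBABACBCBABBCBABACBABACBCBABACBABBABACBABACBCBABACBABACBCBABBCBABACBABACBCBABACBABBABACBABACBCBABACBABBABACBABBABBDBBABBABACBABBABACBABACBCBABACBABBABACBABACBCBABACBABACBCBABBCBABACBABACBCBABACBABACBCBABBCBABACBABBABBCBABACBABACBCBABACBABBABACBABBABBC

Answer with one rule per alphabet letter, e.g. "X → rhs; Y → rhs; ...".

  step 4 ⇒ step 5: BABACBABACBCBABACBABBABACBABBABBDBBABBABACBABBABACBABACBCBABACBABBABACBABACBCBABACBABBABACBABBABBDBBABBABACBABBABACBABACBCBABACBABACBCBABBCBABACBABBABBC ⇒ BAB·AC·BAB·AC·BC·BAB·AC·BAB·AC·BC·BAB·BC·BAB·AC·BAB·AC·BC·BAB·AC·BAB·BAB·AC·BAB·AC·BC·BAB·AC·BAB·BAB·AC·BAB·BAB·BDB·BAB·BAB·AC·BAB·BAB·AC·BAB·AC·BC·BAB·AC·BAB·BAB·AC·BAB·AC·BC·BAB·AC·BAB·AC·BC·BAB·BC·BAB·AC·BAB·AC·BC·BAB·AC·BAB·BAB·AC·BAB·AC·BC·BAB·AC·BAB·AC·BC·BAB·BC·BAB·AC·BAB·AC·BC·BAB·AC·BAB·BAB·AC·BAB·AC·BC·BAB·AC·BAB·BAB·AC·BAB·BAB·BDB·BAB·BAB·AC·BAB·BAB·AC·BAB·AC·BC·BAB·AC·BAB·BAB·AC·BAB·AC·BC·BAB·AC·BAB·AC·BC·BAB·BC·BAB·AC·BAB·AC·BC·BAB·AC·BAB·AC·BC·BAB·BC·BAB·AC·BAB·BAB·BC·BAB·AC·BAB·AC·BC·BAB·AC·BAB·BAB·AC·BAB·BAB·BC
    A ↦ AC
    B ↦ BAB
    C ↦ BC
    D ↦ BDB

A->AC, B->BAB, C->BC, D->BDB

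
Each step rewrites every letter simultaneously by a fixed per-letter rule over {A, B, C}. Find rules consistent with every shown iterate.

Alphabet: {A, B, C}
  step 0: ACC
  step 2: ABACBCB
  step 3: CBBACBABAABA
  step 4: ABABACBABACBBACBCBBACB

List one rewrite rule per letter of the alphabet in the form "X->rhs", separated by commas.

A->CB, B->BA, C->A

  step 3 ⇒ step 4: CBBACBABAABA ⇒ A·BA·BA·CB·A·BA·CB·BA·CB·CB·BA·CB
    A ↦ CB
    B ↦ BA
    C ↦ A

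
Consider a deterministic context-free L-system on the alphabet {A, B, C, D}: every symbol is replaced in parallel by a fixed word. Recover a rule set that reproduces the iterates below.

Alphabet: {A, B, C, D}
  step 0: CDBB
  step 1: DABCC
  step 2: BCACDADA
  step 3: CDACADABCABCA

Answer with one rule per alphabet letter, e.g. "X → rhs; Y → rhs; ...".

A->CA, B->C, C->DA, D->B

  step 2 ⇒ step 3: BCACDADA ⇒ C·DA·CA·DA·B·CA·B·CA
    A ↦ CA
    B ↦ C
    C ↦ DA
    D ↦ B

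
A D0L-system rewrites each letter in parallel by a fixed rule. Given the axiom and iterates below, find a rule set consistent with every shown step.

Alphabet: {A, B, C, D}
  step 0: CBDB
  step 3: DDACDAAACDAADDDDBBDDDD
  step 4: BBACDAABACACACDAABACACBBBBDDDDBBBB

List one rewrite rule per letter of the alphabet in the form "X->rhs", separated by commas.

  step 3 ⇒ step 4: DDACDAAACDAADDDDBBDDDD ⇒ B·B·AC·DAA·B·AC·AC·AC·DAA·B·AC·AC·B·B·B·B·DD·DD·B·B·B·B
    A ↦ AC
    B ↦ DD
    C ↦ DAA
    D ↦ B

A->AC, B->DD, C->DAA, D->B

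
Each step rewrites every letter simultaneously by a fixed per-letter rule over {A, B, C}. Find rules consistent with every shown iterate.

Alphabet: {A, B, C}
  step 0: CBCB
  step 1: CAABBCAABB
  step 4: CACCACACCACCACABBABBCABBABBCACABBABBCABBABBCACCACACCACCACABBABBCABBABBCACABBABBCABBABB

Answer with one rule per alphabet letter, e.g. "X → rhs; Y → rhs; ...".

  step 0 ⇒ step 1: CBCB ⇒ CA·ABB·CA·ABB
    B ↦ ABB
    C ↦ CA
    A ↦ C  (constrained at step 1)

A->C, B->ABB, C->CA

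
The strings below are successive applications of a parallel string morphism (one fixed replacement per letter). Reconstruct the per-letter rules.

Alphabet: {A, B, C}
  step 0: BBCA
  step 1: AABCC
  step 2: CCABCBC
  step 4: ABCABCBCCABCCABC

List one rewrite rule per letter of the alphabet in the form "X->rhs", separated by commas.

A->C, B->A, C->BC

  step 1 ⇒ step 2: AABCC ⇒ C·C·A·BC·BC
    A ↦ C
    B ↦ A
    C ↦ BC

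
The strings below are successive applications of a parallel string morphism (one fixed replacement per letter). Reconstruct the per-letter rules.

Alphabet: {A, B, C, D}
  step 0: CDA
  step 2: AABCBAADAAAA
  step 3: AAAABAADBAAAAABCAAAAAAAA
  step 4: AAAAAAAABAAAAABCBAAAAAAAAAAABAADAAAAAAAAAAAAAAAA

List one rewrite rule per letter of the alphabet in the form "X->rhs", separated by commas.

  step 3 ⇒ step 4: AAAABAADBAAAAABCAAAAAAAA ⇒ AA·AA·AA·AA·BA·AA·AA·BC·BA·AA·AA·AA·AA·AA·BA·AD·AA·AA·AA·AA·AA·AA·AA·AA
    A ↦ AA
    B ↦ BA
    C ↦ AD
    D ↦ BC

A->AA, B->BA, C->AD, D->BC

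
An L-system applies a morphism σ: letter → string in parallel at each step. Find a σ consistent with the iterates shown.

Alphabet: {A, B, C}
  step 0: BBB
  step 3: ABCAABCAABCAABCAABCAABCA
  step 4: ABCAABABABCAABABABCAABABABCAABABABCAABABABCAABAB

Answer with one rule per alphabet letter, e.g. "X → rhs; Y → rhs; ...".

  step 3 ⇒ step 4: ABCAABCAABCAABCAABCAABCA ⇒ AB·CA·AB·AB·AB·CA·AB·AB·AB·CA·AB·AB·AB·CA·AB·AB·AB·CA·AB·AB·AB·CA·AB·AB
    A ↦ AB
    B ↦ CA
    C ↦ AB

A->AB, B->CA, C->AB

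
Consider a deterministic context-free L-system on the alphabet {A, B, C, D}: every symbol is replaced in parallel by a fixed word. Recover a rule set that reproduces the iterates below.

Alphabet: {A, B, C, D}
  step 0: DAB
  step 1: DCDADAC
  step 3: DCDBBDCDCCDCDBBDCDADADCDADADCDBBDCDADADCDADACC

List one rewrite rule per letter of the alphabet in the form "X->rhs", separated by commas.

  step 0 ⇒ step 1: DAB ⇒ DCD·ADA·C
    A ↦ ADA
    B ↦ C
    D ↦ DCD
    C ↦ BB  (constrained at step 1)

A->ADA, B->C, C->BB, D->DCD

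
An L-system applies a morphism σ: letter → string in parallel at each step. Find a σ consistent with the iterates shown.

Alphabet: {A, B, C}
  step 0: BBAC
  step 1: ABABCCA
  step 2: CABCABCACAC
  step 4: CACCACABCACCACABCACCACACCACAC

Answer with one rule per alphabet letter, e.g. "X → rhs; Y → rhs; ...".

A->C, B->AB, C->CA

  step 1 ⇒ step 2: ABABCCA ⇒ C·AB·C·AB·CA·CA·C
    A ↦ C
    B ↦ AB
    C ↦ CA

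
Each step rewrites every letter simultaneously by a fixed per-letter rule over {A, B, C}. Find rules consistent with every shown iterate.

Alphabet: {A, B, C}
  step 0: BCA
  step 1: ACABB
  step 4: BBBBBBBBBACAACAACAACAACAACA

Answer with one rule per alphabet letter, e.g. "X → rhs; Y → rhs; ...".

A->B, B->ACA, C->B

  step 0 ⇒ step 1: BCA ⇒ ACA·B·B
    A ↦ B
    B ↦ ACA
    C ↦ B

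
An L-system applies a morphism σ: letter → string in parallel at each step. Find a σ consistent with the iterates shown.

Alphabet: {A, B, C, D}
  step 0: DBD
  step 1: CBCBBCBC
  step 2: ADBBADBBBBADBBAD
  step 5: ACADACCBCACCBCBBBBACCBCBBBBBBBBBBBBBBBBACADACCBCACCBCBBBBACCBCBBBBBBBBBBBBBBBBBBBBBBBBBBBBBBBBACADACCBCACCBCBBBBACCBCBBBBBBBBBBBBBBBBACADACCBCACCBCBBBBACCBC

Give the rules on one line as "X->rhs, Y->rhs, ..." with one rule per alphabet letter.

A->AC, B->BB, C->AD, D->CBC

  step 1 ⇒ step 2: CBCBBCBC ⇒ AD·BB·AD·BB·BB·AD·BB·AD
    B ↦ BB
    C ↦ AD
    A ↦ AC  (constrained at step 2)
  step 0 ⇒ step 1: DBD ⇒ CBC·BB·CBC
    D ↦ CBC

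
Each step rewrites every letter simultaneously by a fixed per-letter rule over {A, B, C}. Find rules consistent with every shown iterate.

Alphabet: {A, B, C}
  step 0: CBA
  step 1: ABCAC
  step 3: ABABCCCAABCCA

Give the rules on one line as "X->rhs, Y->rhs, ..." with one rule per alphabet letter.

  step 0 ⇒ step 1: CBA ⇒ AB·CA·C
    A ↦ C
    B ↦ CA
    C ↦ AB

A->C, B->CA, C->AB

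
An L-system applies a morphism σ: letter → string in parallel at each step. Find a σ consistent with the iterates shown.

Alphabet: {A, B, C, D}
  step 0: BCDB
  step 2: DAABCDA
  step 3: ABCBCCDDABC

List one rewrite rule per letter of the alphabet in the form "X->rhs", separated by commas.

A->BC, B->CD, C->D, D->A

  step 2 ⇒ step 3: DAABCDA ⇒ A·BC·BC·CD·D·A·BC
    A ↦ BC
    B ↦ CD
    C ↦ D
    D ↦ A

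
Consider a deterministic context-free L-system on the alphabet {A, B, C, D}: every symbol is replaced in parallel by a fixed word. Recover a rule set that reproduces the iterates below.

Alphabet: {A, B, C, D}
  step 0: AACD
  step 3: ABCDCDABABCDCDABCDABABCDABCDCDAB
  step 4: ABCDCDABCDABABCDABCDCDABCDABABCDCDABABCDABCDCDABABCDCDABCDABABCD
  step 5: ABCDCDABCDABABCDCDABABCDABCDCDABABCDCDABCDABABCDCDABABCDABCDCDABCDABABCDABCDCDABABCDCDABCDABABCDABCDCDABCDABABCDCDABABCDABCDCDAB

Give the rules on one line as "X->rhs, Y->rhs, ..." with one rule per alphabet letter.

  step 4 ⇒ step 5: ABCDCDABCDABABCDABCDCDABCDABABCDCDABABCDABCDCDABABCDCDABCDABABCD ⇒ AB·CD·CD·AB·CD·AB·AB·CD·CD·AB·AB·CD·AB·CD·CD·AB·AB·CD·CD·AB·CD·AB·AB·CD·CD·AB·AB·CD·AB·CD·CD·AB·CD·AB·AB·CD·AB·CD·CD·AB·AB·CD·CD·AB·CD·AB·AB·CD·AB·CD·CD·AB·CD·AB·AB·CD·CD·AB·AB·CD·AB·CD·CD·AB
    A ↦ AB
    B ↦ CD
    C ↦ CD
    D ↦ AB

A->AB, B->CD, C->CD, D->AB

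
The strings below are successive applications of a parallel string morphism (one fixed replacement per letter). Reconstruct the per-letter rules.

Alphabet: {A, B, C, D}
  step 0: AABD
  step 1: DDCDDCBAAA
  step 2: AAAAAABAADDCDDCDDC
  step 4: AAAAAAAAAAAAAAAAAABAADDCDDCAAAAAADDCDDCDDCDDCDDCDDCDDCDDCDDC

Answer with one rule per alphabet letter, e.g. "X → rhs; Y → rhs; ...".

A->DDC, B->BAA, C->A, D->A

  step 1 ⇒ step 2: DDCDDCBAAA ⇒ A·A·A·A·A·A·BAA·DDC·DDC·DDC
    A ↦ DDC
    B ↦ BAA
    C ↦ A
    D ↦ A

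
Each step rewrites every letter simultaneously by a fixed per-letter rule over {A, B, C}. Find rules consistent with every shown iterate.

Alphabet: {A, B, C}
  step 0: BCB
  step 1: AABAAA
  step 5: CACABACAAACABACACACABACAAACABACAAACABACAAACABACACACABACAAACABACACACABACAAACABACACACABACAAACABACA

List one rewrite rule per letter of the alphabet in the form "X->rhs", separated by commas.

  step 0 ⇒ step 1: BCB ⇒ AA·BA·AA
    B ↦ AA
    C ↦ BA
    A ↦ CA  (constrained at step 1)

A->CA, B->AA, C->BA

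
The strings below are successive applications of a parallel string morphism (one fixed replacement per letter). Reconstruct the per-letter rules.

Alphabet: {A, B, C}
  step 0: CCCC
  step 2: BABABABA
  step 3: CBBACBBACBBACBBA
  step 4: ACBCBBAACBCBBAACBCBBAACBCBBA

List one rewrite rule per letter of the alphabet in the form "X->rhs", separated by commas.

  step 3 ⇒ step 4: CBBACBBACBBACBBA ⇒ A·CB·CB·BA·A·CB·CB·BA·A·CB·CB·BA·A·CB·CB·BA
    A ↦ BA
    B ↦ CB
    C ↦ A

A->BA, B->CB, C->A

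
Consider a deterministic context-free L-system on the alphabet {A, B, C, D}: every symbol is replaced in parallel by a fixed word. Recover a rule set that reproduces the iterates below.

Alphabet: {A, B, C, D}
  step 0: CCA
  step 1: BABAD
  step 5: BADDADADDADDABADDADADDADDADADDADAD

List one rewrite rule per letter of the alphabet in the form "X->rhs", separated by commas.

  step 0 ⇒ step 1: CCA ⇒ BA·BA·D
    A ↦ D
    C ↦ BA
    B ↦ CA  (constrained at step 1)
    D ↦ DA  (constrained at step 1)

A->D, B->CA, C->BA, D->DA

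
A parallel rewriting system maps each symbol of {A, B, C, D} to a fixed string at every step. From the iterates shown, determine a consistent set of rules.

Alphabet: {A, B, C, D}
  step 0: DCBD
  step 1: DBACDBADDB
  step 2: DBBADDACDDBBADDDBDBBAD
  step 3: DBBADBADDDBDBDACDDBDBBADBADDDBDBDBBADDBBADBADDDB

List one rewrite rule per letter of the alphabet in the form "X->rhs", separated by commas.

  step 2 ⇒ step 3: DBBADDACDDBBADDDBDBBAD ⇒ DB·BAD·BAD·D·DB·DB·D·ACD·DB·DB·BAD·BAD·D·DB·DB·DB·BAD·DB·BAD·BAD·D·DB
    A ↦ D
    B ↦ BAD
    C ↦ ACD
    D ↦ DB

A->D, B->BAD, C->ACD, D->DB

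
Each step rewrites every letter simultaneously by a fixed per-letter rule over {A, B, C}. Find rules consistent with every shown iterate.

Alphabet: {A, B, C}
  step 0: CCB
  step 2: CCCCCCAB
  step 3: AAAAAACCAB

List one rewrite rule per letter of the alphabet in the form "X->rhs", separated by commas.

  step 2 ⇒ step 3: CCCCCCAB ⇒ A·A·A·A·A·A·CC·AB
    A ↦ CC
    B ↦ AB
    C ↦ A

A->CC, B->AB, C->A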